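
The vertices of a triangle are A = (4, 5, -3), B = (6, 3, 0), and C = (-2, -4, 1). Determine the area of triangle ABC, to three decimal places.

AB = (2, -2, 3),  AC = (-6, -9, 4)
i: (-2)·4 - 3·(-9) = -8 - (-27) = 19
j: 3·(-6) - 2·4 = -18 - 8 = -26
k: 2·(-9) - (-2)·(-6) = -18 - 12 = -30
AB × AC = (19, -26, -30)
|AB × AC| = √1937 ≈ 44.0114
area = ½ · 44.0114 ≈ 22.006

22.006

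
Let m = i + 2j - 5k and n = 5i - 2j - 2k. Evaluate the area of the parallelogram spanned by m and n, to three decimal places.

29.479

i: 2·(-2) - (-5)·(-2) = -4 - 10 = -14
j: (-5)·5 - 1·(-2) = -25 - (-2) = -23
k: 1·(-2) - 2·5 = -2 - 10 = -12
m × n = (-14, -23, -12)
|m × n| = √((-14)² + (-23)² + (-12)²) = √869 ≈ 29.4788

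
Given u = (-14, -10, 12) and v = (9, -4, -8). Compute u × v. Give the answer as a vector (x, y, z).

(128, -4, 146)

i: (-10)·(-8) - 12·(-4) = 80 - (-48) = 128
j: 12·9 - (-14)·(-8) = 108 - 112 = -4
k: (-14)·(-4) - (-10)·9 = 56 - (-90) = 146
u × v = (128, -4, 146)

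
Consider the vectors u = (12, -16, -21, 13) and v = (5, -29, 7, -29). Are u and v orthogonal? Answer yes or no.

u · v = 12·5 + (-16)·(-29) + (-21)·7 + 13·(-29) = 60 + 464 - 147 - 377 = 0
Zero, so the vectors are orthogonal.

yes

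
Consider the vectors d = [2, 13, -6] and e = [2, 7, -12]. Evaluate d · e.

d · e = 2·2 + 13·7 + (-6)·(-12) = 4 + 91 + 72 = 167

167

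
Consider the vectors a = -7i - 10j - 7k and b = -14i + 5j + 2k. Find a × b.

i: (-10)·2 - (-7)·5 = -20 - (-35) = 15
j: (-7)·(-14) - (-7)·2 = 98 - (-14) = 112
k: (-7)·5 - (-10)·(-14) = -35 - 140 = -175
a × b = (15, 112, -175)

(15, 112, -175)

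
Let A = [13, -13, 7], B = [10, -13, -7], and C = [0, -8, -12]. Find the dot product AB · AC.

305

AB = B − A = (-3, 0, -14)
AC = C − A = (-13, 5, -19)
AB · AC = (-3)·(-13) + 0·5 + (-14)·(-19) = 39 + 0 + 266 = 305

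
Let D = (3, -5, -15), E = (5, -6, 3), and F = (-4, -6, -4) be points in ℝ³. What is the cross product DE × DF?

DE = (2, -1, 18)
DF = (-7, -1, 11)
i: (-1)·11 - 18·(-1) = -11 - (-18) = 7
j: 18·(-7) - 2·11 = -126 - 22 = -148
k: 2·(-1) - (-1)·(-7) = -2 - 7 = -9
DE × DF = (7, -148, -9)

(7, -148, -9)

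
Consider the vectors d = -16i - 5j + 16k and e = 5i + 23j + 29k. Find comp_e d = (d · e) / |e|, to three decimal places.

7.202

d · e = (-16)·5 + (-5)·23 + 16·29 = -80 - 115 + 464 = 269
|e| = √(25 + 529 + 841) = √1395 ≈ 37.3497
comp_e d = 269 / √1395 ≈ 7.202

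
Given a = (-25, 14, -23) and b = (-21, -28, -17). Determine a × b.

(-882, 58, 994)

i: 14·(-17) - (-23)·(-28) = -238 - 644 = -882
j: (-23)·(-21) - (-25)·(-17) = 483 - 425 = 58
k: (-25)·(-28) - 14·(-21) = 700 - (-294) = 994
a × b = (-882, 58, 994)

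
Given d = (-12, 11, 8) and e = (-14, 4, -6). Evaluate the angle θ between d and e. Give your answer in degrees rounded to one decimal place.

d · e = (-12)·(-14) + 11·4 + 8·(-6) = 168 + 44 - 48 = 164
|d|² = 144 + 121 + 64 = 329,  |d| = √329 ≈ 18.138357
|e|² = 196 + 16 + 36 = 248,  |e| = √248 ≈ 15.748016
cos θ = 164 / (18.138357 · 15.748016) ≈ 0.57414
θ = arccos(0.57414) ≈ 55.0°

55.0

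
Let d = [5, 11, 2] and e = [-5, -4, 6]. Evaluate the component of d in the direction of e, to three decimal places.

d · e = 5·(-5) + 11·(-4) + 2·6 = -25 - 44 + 12 = -57
|e| = √(25 + 16 + 36) = √77 ≈ 8.7750
comp_e d = -57 / √77 ≈ -6.496

-6.496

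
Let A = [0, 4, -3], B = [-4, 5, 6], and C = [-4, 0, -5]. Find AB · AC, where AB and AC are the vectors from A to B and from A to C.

AB = B − A = (-4, 1, 9)
AC = C − A = (-4, -4, -2)
AB · AC = (-4)·(-4) + 1·(-4) + 9·(-2) = 16 - 4 - 18 = -6

-6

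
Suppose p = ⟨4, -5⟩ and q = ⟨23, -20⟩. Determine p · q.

192

p · q = 4·23 + (-5)·(-20) = 92 + 100 = 192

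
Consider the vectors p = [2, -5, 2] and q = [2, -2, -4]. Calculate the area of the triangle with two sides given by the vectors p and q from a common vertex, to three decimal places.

13.748

i: (-5)·(-4) - 2·(-2) = 20 - (-4) = 24
j: 2·2 - 2·(-4) = 4 - (-8) = 12
k: 2·(-2) - (-5)·2 = -4 - (-10) = 6
p × q = (24, 12, 6)
|p × q| = √(24² + 12² + 6²) = √756 ≈ 27.4955
area = ½ · 27.4955 ≈ 13.748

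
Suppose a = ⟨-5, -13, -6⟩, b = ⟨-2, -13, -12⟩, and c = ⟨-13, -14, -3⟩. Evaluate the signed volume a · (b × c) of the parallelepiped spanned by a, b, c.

b × c:
i: (-13)·(-3) - (-12)·(-14) = 39 - 168 = -129
j: (-12)·(-13) - (-2)·(-3) = 156 - 6 = 150
k: (-2)·(-14) - (-13)·(-13) = 28 - 169 = -141
b × c = (-129, 150, -141)
a · (b × c) = (-5)·(-129) + (-13)·150 + (-6)·(-141) = 645 - 1950 + 846 = -459

-459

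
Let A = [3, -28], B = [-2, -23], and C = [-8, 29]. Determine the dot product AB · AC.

340

AB = B − A = (-5, 5)
AC = C − A = (-11, 57)
AB · AC = (-5)·(-11) + 5·57 = 55 + 285 = 340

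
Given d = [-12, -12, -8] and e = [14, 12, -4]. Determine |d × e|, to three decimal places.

216.592

i: (-12)·(-4) - (-8)·12 = 48 - (-96) = 144
j: (-8)·14 - (-12)·(-4) = -112 - 48 = -160
k: (-12)·12 - (-12)·14 = -144 - (-168) = 24
d × e = (144, -160, 24)
|d × e| = √(144² + (-160)² + 24²) = √46912 ≈ 216.5918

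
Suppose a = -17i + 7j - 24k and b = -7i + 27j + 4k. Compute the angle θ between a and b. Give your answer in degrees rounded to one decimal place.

a · b = (-17)·(-7) + 7·27 + (-24)·4 = 119 + 189 - 96 = 212
|a|² = 289 + 49 + 576 = 914,  |a| = √914 ≈ 30.232433
|b|² = 49 + 729 + 16 = 794,  |b| = √794 ≈ 28.178006
cos θ = 212 / (30.232433 · 28.178006) ≈ 0.24886
θ = arccos(0.24886) ≈ 75.6°

75.6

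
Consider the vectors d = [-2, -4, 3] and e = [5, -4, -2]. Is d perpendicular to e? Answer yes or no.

yes

d · e = (-2)·5 + (-4)·(-4) + 3·(-2) = -10 + 16 - 6 = 0
Zero, so the vectors are orthogonal.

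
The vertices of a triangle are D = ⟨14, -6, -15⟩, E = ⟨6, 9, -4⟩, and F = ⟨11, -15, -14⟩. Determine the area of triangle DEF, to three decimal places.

DE = (-8, 15, 11),  DF = (-3, -9, 1)
i: 15·1 - 11·(-9) = 15 - (-99) = 114
j: 11·(-3) - (-8)·1 = -33 - (-8) = -25
k: (-8)·(-9) - 15·(-3) = 72 - (-45) = 117
DE × DF = (114, -25, 117)
|DE × DF| = √27310 ≈ 165.2574
area = ½ · 165.2574 ≈ 82.629

82.629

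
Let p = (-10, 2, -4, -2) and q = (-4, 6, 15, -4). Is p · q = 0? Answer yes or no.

yes

p · q = (-10)·(-4) + 2·6 + (-4)·15 + (-2)·(-4) = 40 + 12 - 60 + 8 = 0
Zero, so the vectors are orthogonal.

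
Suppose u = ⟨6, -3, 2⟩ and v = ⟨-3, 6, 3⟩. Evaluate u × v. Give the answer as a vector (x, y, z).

i: (-3)·3 - 2·6 = -9 - 12 = -21
j: 2·(-3) - 6·3 = -6 - 18 = -24
k: 6·6 - (-3)·(-3) = 36 - 9 = 27
u × v = (-21, -24, 27)

(-21, -24, 27)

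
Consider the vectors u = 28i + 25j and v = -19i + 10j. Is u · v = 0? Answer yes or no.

u · v = 28·(-19) + 25·10 = -532 + 250 = -282
Nonzero, so the vectors are not orthogonal.

no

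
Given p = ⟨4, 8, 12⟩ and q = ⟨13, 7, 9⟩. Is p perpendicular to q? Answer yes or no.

no

p · q = 4·13 + 8·7 + 12·9 = 52 + 56 + 108 = 216
Nonzero, so the vectors are not orthogonal.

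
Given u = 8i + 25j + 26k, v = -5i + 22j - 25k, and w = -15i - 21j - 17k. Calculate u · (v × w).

11368

v × w:
i: 22·(-17) - (-25)·(-21) = -374 - 525 = -899
j: (-25)·(-15) - (-5)·(-17) = 375 - 85 = 290
k: (-5)·(-21) - 22·(-15) = 105 - (-330) = 435
v × w = (-899, 290, 435)
u · (v × w) = 8·(-899) + 25·290 + 26·435 = -7192 + 7250 + 11310 = 11368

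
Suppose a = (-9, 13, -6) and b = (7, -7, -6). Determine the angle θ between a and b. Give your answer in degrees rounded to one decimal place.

127.1

a · b = (-9)·7 + 13·(-7) + (-6)·(-6) = -63 - 91 + 36 = -118
|a|² = 81 + 169 + 36 = 286,  |a| = √286 ≈ 16.911535
|b|² = 49 + 49 + 36 = 134,  |b| = √134 ≈ 11.575837
cos θ = -118 / (16.911535 · 11.575837) ≈ -0.60276
θ = arccos(-0.60276) ≈ 127.1°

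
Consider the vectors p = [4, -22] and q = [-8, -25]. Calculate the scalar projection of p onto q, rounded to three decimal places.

p · q = 4·(-8) + (-22)·(-25) = -32 + 550 = 518
|q| = √(64 + 625) = √689 ≈ 26.2488
comp_q p = 518 / √689 ≈ 19.734

19.734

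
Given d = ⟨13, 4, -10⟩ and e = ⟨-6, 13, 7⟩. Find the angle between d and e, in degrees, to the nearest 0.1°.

d · e = 13·(-6) + 4·13 + (-10)·7 = -78 + 52 - 70 = -96
|d|² = 169 + 16 + 100 = 285,  |d| = √285 ≈ 16.881943
|e|² = 36 + 169 + 49 = 254,  |e| = √254 ≈ 15.937377
cos θ = -96 / (16.881943 · 15.937377) ≈ -0.35681
θ = arccos(-0.35681) ≈ 110.9°

110.9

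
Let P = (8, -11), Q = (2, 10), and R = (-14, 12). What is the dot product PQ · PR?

615

PQ = Q − P = (-6, 21)
PR = R − P = (-22, 23)
PQ · PR = (-6)·(-22) + 21·23 = 132 + 483 = 615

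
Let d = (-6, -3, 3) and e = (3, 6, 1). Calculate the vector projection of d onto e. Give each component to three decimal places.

(-2.152, -4.304, -0.717)

d · e = (-6)·3 + (-3)·6 + 3·1 = -18 - 18 + 3 = -33
|e|² = 9 + 36 + 1 = 46
proj_e d = (-33/46) · (3, 6, 1) ≈ (-2.152, -4.304, -0.717)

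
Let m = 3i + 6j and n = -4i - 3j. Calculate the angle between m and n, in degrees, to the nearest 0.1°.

m · n = 3·(-4) + 6·(-3) = -12 - 18 = -30
|m|² = 9 + 36 = 45,  |m| = √45 ≈ 6.708204
|n|² = 16 + 9 = 25,  |n| = √25 ≈ 5.000000
cos θ = -30 / (6.708204 · 5.000000) ≈ -0.89443
θ = arccos(-0.89443) ≈ 153.4°

153.4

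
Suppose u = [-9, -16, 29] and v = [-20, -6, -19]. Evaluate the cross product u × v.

i: (-16)·(-19) - 29·(-6) = 304 - (-174) = 478
j: 29·(-20) - (-9)·(-19) = -580 - 171 = -751
k: (-9)·(-6) - (-16)·(-20) = 54 - 320 = -266
u × v = (478, -751, -266)

(478, -751, -266)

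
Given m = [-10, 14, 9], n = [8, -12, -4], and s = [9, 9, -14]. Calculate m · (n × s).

n × s:
i: (-12)·(-14) - (-4)·9 = 168 - (-36) = 204
j: (-4)·9 - 8·(-14) = -36 - (-112) = 76
k: 8·9 - (-12)·9 = 72 - (-108) = 180
n × s = (204, 76, 180)
m · (n × s) = (-10)·204 + 14·76 + 9·180 = -2040 + 1064 + 1620 = 644

644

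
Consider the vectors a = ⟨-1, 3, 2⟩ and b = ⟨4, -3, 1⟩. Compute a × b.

i: 3·1 - 2·(-3) = 3 - (-6) = 9
j: 2·4 - (-1)·1 = 8 - (-1) = 9
k: (-1)·(-3) - 3·4 = 3 - 12 = -9
a × b = (9, 9, -9)

(9, 9, -9)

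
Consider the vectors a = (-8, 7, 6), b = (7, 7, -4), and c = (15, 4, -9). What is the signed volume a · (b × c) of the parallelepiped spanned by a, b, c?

-65

b × c:
i: 7·(-9) - (-4)·4 = -63 - (-16) = -47
j: (-4)·15 - 7·(-9) = -60 - (-63) = 3
k: 7·4 - 7·15 = 28 - 105 = -77
b × c = (-47, 3, -77)
a · (b × c) = (-8)·(-47) + 7·3 + 6·(-77) = 376 + 21 - 462 = -65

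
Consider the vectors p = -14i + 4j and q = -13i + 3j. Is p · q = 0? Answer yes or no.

p · q = (-14)·(-13) + 4·3 = 182 + 12 = 194
Nonzero, so the vectors are not orthogonal.

no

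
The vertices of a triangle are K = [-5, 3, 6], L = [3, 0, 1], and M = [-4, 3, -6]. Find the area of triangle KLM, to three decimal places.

KL = (8, -3, -5),  KM = (1, 0, -12)
i: (-3)·(-12) - (-5)·0 = 36 - 0 = 36
j: (-5)·1 - 8·(-12) = -5 - (-96) = 91
k: 8·0 - (-3)·1 = 0 - (-3) = 3
KL × KM = (36, 91, 3)
|KL × KM| = √9586 ≈ 97.9081
area = ½ · 97.9081 ≈ 48.954

48.954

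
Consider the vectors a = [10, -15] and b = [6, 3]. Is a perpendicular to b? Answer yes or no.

no

a · b = 10·6 + (-15)·3 = 60 - 45 = 15
Nonzero, so the vectors are not orthogonal.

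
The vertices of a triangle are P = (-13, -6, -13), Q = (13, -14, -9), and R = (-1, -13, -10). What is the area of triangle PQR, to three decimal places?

45.585

PQ = (26, -8, 4),  PR = (12, -7, 3)
i: (-8)·3 - 4·(-7) = -24 - (-28) = 4
j: 4·12 - 26·3 = 48 - 78 = -30
k: 26·(-7) - (-8)·12 = -182 - (-96) = -86
PQ × PR = (4, -30, -86)
|PQ × PR| = √8312 ≈ 91.1702
area = ½ · 91.1702 ≈ 45.585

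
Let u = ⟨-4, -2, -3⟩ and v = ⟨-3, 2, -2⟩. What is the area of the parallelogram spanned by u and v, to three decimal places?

i: (-2)·(-2) - (-3)·2 = 4 - (-6) = 10
j: (-3)·(-3) - (-4)·(-2) = 9 - 8 = 1
k: (-4)·2 - (-2)·(-3) = -8 - 6 = -14
u × v = (10, 1, -14)
|u × v| = √(10² + 1² + (-14)²) = √297 ≈ 17.2337

17.234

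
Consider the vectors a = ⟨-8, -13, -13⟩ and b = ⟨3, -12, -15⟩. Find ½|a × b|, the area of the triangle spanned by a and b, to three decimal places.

i: (-13)·(-15) - (-13)·(-12) = 195 - 156 = 39
j: (-13)·3 - (-8)·(-15) = -39 - 120 = -159
k: (-8)·(-12) - (-13)·3 = 96 - (-39) = 135
a × b = (39, -159, 135)
|a × b| = √(39² + (-159)² + 135²) = √45027 ≈ 212.1957
area = ½ · 212.1957 ≈ 106.098

106.098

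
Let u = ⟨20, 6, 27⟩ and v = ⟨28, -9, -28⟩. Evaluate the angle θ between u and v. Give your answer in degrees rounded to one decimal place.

100.4

u · v = 20·28 + 6·(-9) + 27·(-28) = 560 - 54 - 756 = -250
|u|² = 400 + 36 + 729 = 1165,  |u| = √1165 ≈ 34.132096
|v|² = 784 + 81 + 784 = 1649,  |v| = √1649 ≈ 40.607881
cos θ = -250 / (34.132096 · 40.607881) ≈ -0.18037
θ = arccos(-0.18037) ≈ 100.4°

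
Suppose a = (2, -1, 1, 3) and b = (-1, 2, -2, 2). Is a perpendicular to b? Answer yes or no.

a · b = 2·(-1) + (-1)·2 + 1·(-2) + 3·2 = -2 - 2 - 2 + 6 = 0
Zero, so the vectors are orthogonal.

yes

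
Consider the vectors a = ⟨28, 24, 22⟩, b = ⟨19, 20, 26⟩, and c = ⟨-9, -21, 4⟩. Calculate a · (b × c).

5270

b × c:
i: 20·4 - 26·(-21) = 80 - (-546) = 626
j: 26·(-9) - 19·4 = -234 - 76 = -310
k: 19·(-21) - 20·(-9) = -399 - (-180) = -219
b × c = (626, -310, -219)
a · (b × c) = 28·626 + 24·(-310) + 22·(-219) = 17528 - 7440 - 4818 = 5270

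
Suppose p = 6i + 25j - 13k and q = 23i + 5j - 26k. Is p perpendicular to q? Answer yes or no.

p · q = 6·23 + 25·5 + (-13)·(-26) = 138 + 125 + 338 = 601
Nonzero, so the vectors are not orthogonal.

no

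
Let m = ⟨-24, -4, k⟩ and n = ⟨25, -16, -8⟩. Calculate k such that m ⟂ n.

m · n = (-24)·25 + (-4)·(-16) + k·(-8) = -536 - 8k
Set equal to 0: -8k = 536, so k = -67.

-67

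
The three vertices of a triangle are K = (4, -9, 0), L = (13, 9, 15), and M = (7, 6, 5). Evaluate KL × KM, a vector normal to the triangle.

(-135, 0, 81)

KL = (9, 18, 15)
KM = (3, 15, 5)
i: 18·5 - 15·15 = 90 - 225 = -135
j: 15·3 - 9·5 = 45 - 45 = 0
k: 9·15 - 18·3 = 135 - 54 = 81
KL × KM = (-135, 0, 81)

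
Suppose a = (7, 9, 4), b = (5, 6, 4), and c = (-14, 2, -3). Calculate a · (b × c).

-175

b × c:
i: 6·(-3) - 4·2 = -18 - 8 = -26
j: 4·(-14) - 5·(-3) = -56 - (-15) = -41
k: 5·2 - 6·(-14) = 10 - (-84) = 94
b × c = (-26, -41, 94)
a · (b × c) = 7·(-26) + 9·(-41) + 4·94 = -182 - 369 + 376 = -175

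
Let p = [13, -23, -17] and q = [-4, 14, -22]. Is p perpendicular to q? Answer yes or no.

yes

p · q = 13·(-4) + (-23)·14 + (-17)·(-22) = -52 - 322 + 374 = 0
Zero, so the vectors are orthogonal.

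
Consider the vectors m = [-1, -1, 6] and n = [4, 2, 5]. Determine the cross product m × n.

(-17, 29, 2)

i: (-1)·5 - 6·2 = -5 - 12 = -17
j: 6·4 - (-1)·5 = 24 - (-5) = 29
k: (-1)·2 - (-1)·4 = -2 - (-4) = 2
m × n = (-17, 29, 2)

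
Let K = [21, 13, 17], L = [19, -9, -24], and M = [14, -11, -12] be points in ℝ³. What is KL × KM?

KL = (-2, -22, -41)
KM = (-7, -24, -29)
i: (-22)·(-29) - (-41)·(-24) = 638 - 984 = -346
j: (-41)·(-7) - (-2)·(-29) = 287 - 58 = 229
k: (-2)·(-24) - (-22)·(-7) = 48 - 154 = -106
KL × KM = (-346, 229, -106)

(-346, 229, -106)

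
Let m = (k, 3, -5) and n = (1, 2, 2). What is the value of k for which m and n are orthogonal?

4

m · n = k·1 + 3·2 + (-5)·2 = -4 + 1k
Set equal to 0: 1k = 4, so k = 4.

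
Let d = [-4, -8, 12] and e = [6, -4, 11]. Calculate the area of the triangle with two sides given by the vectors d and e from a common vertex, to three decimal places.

69.195

i: (-8)·11 - 12·(-4) = -88 - (-48) = -40
j: 12·6 - (-4)·11 = 72 - (-44) = 116
k: (-4)·(-4) - (-8)·6 = 16 - (-48) = 64
d × e = (-40, 116, 64)
|d × e| = √((-40)² + 116² + 64²) = √19152 ≈ 138.3908
area = ½ · 138.3908 ≈ 69.195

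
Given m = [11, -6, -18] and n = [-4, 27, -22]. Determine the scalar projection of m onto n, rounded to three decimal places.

5.420

m · n = 11·(-4) + (-6)·27 + (-18)·(-22) = -44 - 162 + 396 = 190
|n| = √(16 + 729 + 484) = √1229 ≈ 35.0571
comp_n m = 190 / √1229 ≈ 5.420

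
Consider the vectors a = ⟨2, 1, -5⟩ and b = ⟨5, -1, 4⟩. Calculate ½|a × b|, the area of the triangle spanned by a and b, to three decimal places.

i: 1·4 - (-5)·(-1) = 4 - 5 = -1
j: (-5)·5 - 2·4 = -25 - 8 = -33
k: 2·(-1) - 1·5 = -2 - 5 = -7
a × b = (-1, -33, -7)
|a × b| = √((-1)² + (-33)² + (-7)²) = √1139 ≈ 33.7491
area = ½ · 33.7491 ≈ 16.875

16.875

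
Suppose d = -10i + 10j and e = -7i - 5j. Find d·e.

20

d · e = (-10)·(-7) + 10·(-5) = 70 - 50 = 20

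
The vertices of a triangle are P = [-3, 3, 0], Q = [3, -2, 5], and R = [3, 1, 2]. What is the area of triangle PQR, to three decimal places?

12.728

PQ = (6, -5, 5),  PR = (6, -2, 2)
i: (-5)·2 - 5·(-2) = -10 - (-10) = 0
j: 5·6 - 6·2 = 30 - 12 = 18
k: 6·(-2) - (-5)·6 = -12 - (-30) = 18
PQ × PR = (0, 18, 18)
|PQ × PR| = √648 ≈ 25.4558
area = ½ · 25.4558 ≈ 12.728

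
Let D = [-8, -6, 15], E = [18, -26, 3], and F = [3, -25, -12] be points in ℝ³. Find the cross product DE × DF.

DE = (26, -20, -12)
DF = (11, -19, -27)
i: (-20)·(-27) - (-12)·(-19) = 540 - 228 = 312
j: (-12)·11 - 26·(-27) = -132 - (-702) = 570
k: 26·(-19) - (-20)·11 = -494 - (-220) = -274
DE × DF = (312, 570, -274)

(312, 570, -274)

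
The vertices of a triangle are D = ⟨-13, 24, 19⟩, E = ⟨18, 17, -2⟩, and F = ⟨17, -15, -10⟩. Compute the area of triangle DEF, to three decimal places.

602.042

DE = (31, -7, -21),  DF = (30, -39, -29)
i: (-7)·(-29) - (-21)·(-39) = 203 - 819 = -616
j: (-21)·30 - 31·(-29) = -630 - (-899) = 269
k: 31·(-39) - (-7)·30 = -1209 - (-210) = -999
DE × DF = (-616, 269, -999)
|DE × DF| = √1449818 ≈ 1204.0839
area = ½ · 1204.0839 ≈ 602.042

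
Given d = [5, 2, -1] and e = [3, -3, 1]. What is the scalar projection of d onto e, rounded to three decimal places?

d · e = 5·3 + 2·(-3) + (-1)·1 = 15 - 6 - 1 = 8
|e| = √(9 + 9 + 1) = √19 ≈ 4.3589
comp_e d = 8 / √19 ≈ 1.835

1.835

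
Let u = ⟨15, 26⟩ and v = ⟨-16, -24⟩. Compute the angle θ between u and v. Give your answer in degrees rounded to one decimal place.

176.3

u · v = 15·(-16) + 26·(-24) = -240 - 624 = -864
|u|² = 225 + 676 = 901,  |u| = √901 ≈ 30.016662
|v|² = 256 + 576 = 832,  |v| = √832 ≈ 28.844410
cos θ = -864 / (30.016662 · 28.844410) ≈ -0.99791
θ = arccos(-0.99791) ≈ 176.3°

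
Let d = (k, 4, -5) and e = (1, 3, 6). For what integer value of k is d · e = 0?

18

d · e = k·1 + 4·3 + (-5)·6 = -18 + 1k
Set equal to 0: 1k = 18, so k = 18.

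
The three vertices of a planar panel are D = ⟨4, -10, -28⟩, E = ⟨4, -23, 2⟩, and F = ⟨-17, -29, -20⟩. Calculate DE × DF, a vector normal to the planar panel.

(466, -630, -273)

DE = (0, -13, 30)
DF = (-21, -19, 8)
i: (-13)·8 - 30·(-19) = -104 - (-570) = 466
j: 30·(-21) - 0·8 = -630 - 0 = -630
k: 0·(-19) - (-13)·(-21) = 0 - 273 = -273
DE × DF = (466, -630, -273)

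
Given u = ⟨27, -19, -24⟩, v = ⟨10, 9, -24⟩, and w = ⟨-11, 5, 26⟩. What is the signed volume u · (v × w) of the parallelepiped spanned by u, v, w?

5906

v × w:
i: 9·26 - (-24)·5 = 234 - (-120) = 354
j: (-24)·(-11) - 10·26 = 264 - 260 = 4
k: 10·5 - 9·(-11) = 50 - (-99) = 149
v × w = (354, 4, 149)
u · (v × w) = 27·354 + (-19)·4 + (-24)·149 = 9558 - 76 - 3576 = 5906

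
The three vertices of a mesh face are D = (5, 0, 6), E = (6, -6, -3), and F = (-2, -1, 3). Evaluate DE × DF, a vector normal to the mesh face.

DE = (1, -6, -9)
DF = (-7, -1, -3)
i: (-6)·(-3) - (-9)·(-1) = 18 - 9 = 9
j: (-9)·(-7) - 1·(-3) = 63 - (-3) = 66
k: 1·(-1) - (-6)·(-7) = -1 - 42 = -43
DE × DF = (9, 66, -43)

(9, 66, -43)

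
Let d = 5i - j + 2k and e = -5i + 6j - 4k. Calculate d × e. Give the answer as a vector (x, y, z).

i: (-1)·(-4) - 2·6 = 4 - 12 = -8
j: 2·(-5) - 5·(-4) = -10 - (-20) = 10
k: 5·6 - (-1)·(-5) = 30 - 5 = 25
d × e = (-8, 10, 25)

(-8, 10, 25)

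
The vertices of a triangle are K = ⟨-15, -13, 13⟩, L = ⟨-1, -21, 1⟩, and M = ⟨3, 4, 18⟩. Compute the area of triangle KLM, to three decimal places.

KL = (14, -8, -12),  KM = (18, 17, 5)
i: (-8)·5 - (-12)·17 = -40 - (-204) = 164
j: (-12)·18 - 14·5 = -216 - 70 = -286
k: 14·17 - (-8)·18 = 238 - (-144) = 382
KL × KM = (164, -286, 382)
|KL × KM| = √254616 ≈ 504.5949
area = ½ · 504.5949 ≈ 252.297

252.297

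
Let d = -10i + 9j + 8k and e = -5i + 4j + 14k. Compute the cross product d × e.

i: 9·14 - 8·4 = 126 - 32 = 94
j: 8·(-5) - (-10)·14 = -40 - (-140) = 100
k: (-10)·4 - 9·(-5) = -40 - (-45) = 5
d × e = (94, 100, 5)

(94, 100, 5)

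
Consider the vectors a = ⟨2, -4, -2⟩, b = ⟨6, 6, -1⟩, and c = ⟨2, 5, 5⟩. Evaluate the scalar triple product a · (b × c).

b × c:
i: 6·5 - (-1)·5 = 30 - (-5) = 35
j: (-1)·2 - 6·5 = -2 - 30 = -32
k: 6·5 - 6·2 = 30 - 12 = 18
b × c = (35, -32, 18)
a · (b × c) = 2·35 + (-4)·(-32) + (-2)·18 = 70 + 128 - 36 = 162

162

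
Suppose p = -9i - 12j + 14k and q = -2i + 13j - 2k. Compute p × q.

i: (-12)·(-2) - 14·13 = 24 - 182 = -158
j: 14·(-2) - (-9)·(-2) = -28 - 18 = -46
k: (-9)·13 - (-12)·(-2) = -117 - 24 = -141
p × q = (-158, -46, -141)

(-158, -46, -141)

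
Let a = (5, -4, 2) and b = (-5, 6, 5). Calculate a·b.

a · b = 5·(-5) + (-4)·6 + 2·5 = -25 - 24 + 10 = -39

-39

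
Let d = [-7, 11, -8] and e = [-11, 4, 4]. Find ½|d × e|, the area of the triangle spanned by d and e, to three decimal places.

83.488

i: 11·4 - (-8)·4 = 44 - (-32) = 76
j: (-8)·(-11) - (-7)·4 = 88 - (-28) = 116
k: (-7)·4 - 11·(-11) = -28 - (-121) = 93
d × e = (76, 116, 93)
|d × e| = √(76² + 116² + 93²) = √27881 ≈ 166.9760
area = ½ · 166.9760 ≈ 83.488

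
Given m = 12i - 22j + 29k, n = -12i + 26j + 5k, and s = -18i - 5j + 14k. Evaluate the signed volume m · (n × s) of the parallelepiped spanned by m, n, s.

n × s:
i: 26·14 - 5·(-5) = 364 - (-25) = 389
j: 5·(-18) - (-12)·14 = -90 - (-168) = 78
k: (-12)·(-5) - 26·(-18) = 60 - (-468) = 528
n × s = (389, 78, 528)
m · (n × s) = 12·389 + (-22)·78 + 29·528 = 4668 - 1716 + 15312 = 18264

18264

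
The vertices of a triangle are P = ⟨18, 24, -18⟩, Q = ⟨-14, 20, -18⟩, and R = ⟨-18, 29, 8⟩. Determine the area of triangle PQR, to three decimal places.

PQ = (-32, -4, 0),  PR = (-36, 5, 26)
i: (-4)·26 - 0·5 = -104 - 0 = -104
j: 0·(-36) - (-32)·26 = 0 - (-832) = 832
k: (-32)·5 - (-4)·(-36) = -160 - 144 = -304
PQ × PR = (-104, 832, -304)
|PQ × PR| = √795456 ≈ 891.8834
area = ½ · 891.8834 ≈ 445.942

445.942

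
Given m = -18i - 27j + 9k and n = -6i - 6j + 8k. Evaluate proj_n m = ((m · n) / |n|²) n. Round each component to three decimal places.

m · n = (-18)·(-6) + (-27)·(-6) + 9·8 = 108 + 162 + 72 = 342
|n|² = 36 + 36 + 64 = 136
proj_n m = (342/136) · (-6, -6, 8) ≈ (-15.088, -15.088, 20.118)

(-15.088, -15.088, 20.118)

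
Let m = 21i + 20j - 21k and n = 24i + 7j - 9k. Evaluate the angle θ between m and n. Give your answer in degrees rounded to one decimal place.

m · n = 21·24 + 20·7 + (-21)·(-9) = 504 + 140 + 189 = 833
|m|² = 441 + 400 + 441 = 1282,  |m| = √1282 ≈ 35.805028
|n|² = 576 + 49 + 81 = 706,  |n| = √706 ≈ 26.570661
cos θ = 833 / (35.805028 · 26.570661) ≈ 0.87559
θ = arccos(0.87559) ≈ 28.9°

28.9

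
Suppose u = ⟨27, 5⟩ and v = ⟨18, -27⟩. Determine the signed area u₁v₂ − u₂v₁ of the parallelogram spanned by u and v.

-819

27·(-27) - 5·18 = -729 - 90 = -819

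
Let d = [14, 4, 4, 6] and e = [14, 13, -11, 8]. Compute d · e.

d · e = 14·14 + 4·13 + 4·(-11) + 6·8 = 196 + 52 - 44 + 48 = 252

252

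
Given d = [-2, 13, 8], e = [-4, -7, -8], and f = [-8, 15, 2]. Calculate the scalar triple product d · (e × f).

e × f:
i: (-7)·2 - (-8)·15 = -14 - (-120) = 106
j: (-8)·(-8) - (-4)·2 = 64 - (-8) = 72
k: (-4)·15 - (-7)·(-8) = -60 - 56 = -116
e × f = (106, 72, -116)
d · (e × f) = (-2)·106 + 13·72 + 8·(-116) = -212 + 936 - 928 = -204

-204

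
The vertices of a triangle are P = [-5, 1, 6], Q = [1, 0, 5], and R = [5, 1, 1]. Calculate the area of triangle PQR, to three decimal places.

PQ = (6, -1, -1),  PR = (10, 0, -5)
i: (-1)·(-5) - (-1)·0 = 5 - 0 = 5
j: (-1)·10 - 6·(-5) = -10 - (-30) = 20
k: 6·0 - (-1)·10 = 0 - (-10) = 10
PQ × PR = (5, 20, 10)
|PQ × PR| = √525 ≈ 22.9129
area = ½ · 22.9129 ≈ 11.456

11.456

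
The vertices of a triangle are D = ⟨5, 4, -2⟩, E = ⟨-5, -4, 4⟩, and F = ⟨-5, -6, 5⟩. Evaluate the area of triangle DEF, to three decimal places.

DE = (-10, -8, 6),  DF = (-10, -10, 7)
i: (-8)·7 - 6·(-10) = -56 - (-60) = 4
j: 6·(-10) - (-10)·7 = -60 - (-70) = 10
k: (-10)·(-10) - (-8)·(-10) = 100 - 80 = 20
DE × DF = (4, 10, 20)
|DE × DF| = √516 ≈ 22.7156
area = ½ · 22.7156 ≈ 11.358

11.358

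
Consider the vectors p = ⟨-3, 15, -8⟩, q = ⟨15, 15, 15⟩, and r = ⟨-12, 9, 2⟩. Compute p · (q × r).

-5355

q × r:
i: 15·2 - 15·9 = 30 - 135 = -105
j: 15·(-12) - 15·2 = -180 - 30 = -210
k: 15·9 - 15·(-12) = 135 - (-180) = 315
q × r = (-105, -210, 315)
p · (q × r) = (-3)·(-105) + 15·(-210) + (-8)·315 = 315 - 3150 - 2520 = -5355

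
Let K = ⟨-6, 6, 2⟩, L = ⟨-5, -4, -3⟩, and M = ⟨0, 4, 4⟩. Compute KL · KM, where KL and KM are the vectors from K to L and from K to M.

KL = L − K = (1, -10, -5)
KM = M − K = (6, -2, 2)
KL · KM = 1·6 + (-10)·(-2) + (-5)·2 = 6 + 20 - 10 = 16

16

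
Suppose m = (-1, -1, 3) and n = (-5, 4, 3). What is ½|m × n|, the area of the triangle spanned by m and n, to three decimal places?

i: (-1)·3 - 3·4 = -3 - 12 = -15
j: 3·(-5) - (-1)·3 = -15 - (-3) = -12
k: (-1)·4 - (-1)·(-5) = -4 - 5 = -9
m × n = (-15, -12, -9)
|m × n| = √((-15)² + (-12)² + (-9)²) = √450 ≈ 21.2132
area = ½ · 21.2132 ≈ 10.607

10.607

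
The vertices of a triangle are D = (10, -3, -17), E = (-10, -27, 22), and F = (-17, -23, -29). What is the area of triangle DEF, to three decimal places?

DE = (-20, -24, 39),  DF = (-27, -20, -12)
i: (-24)·(-12) - 39·(-20) = 288 - (-780) = 1068
j: 39·(-27) - (-20)·(-12) = -1053 - 240 = -1293
k: (-20)·(-20) - (-24)·(-27) = 400 - 648 = -248
DE × DF = (1068, -1293, -248)
|DE × DF| = √2873977 ≈ 1695.2808
area = ½ · 1695.2808 ≈ 847.640

847.640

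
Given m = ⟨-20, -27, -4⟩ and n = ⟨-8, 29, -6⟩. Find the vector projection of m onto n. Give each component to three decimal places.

(5.092, -18.460, 3.819)

m · n = (-20)·(-8) + (-27)·29 + (-4)·(-6) = 160 - 783 + 24 = -599
|n|² = 64 + 841 + 36 = 941
proj_n m = (-599/941) · (-8, 29, -6) ≈ (5.092, -18.460, 3.819)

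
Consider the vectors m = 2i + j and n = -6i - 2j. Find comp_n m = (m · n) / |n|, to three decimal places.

-2.214

m · n = 2·(-6) + 1·(-2) = -12 - 2 = -14
|n| = √(36 + 4) = √40 ≈ 6.3246
comp_n m = -14 / √40 ≈ -2.214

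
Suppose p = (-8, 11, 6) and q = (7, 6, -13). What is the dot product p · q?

-68

p · q = (-8)·7 + 11·6 + 6·(-13) = -56 + 66 - 78 = -68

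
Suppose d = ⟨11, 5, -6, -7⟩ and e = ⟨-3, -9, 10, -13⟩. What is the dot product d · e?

-47

d · e = 11·(-3) + 5·(-9) + (-6)·10 + (-7)·(-13) = -33 - 45 - 60 + 91 = -47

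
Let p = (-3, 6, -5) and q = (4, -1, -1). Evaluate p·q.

p · q = (-3)·4 + 6·(-1) + (-5)·(-1) = -12 - 6 + 5 = -13

-13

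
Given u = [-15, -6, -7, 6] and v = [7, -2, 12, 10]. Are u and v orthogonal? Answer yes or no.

u · v = (-15)·7 + (-6)·(-2) + (-7)·12 + 6·10 = -105 + 12 - 84 + 60 = -117
Nonzero, so the vectors are not orthogonal.

no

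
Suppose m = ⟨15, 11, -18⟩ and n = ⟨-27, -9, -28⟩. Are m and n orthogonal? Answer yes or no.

yes

m · n = 15·(-27) + 11·(-9) + (-18)·(-28) = -405 - 99 + 504 = 0
Zero, so the vectors are orthogonal.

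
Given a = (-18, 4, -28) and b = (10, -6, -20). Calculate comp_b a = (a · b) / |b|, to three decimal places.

a · b = (-18)·10 + 4·(-6) + (-28)·(-20) = -180 - 24 + 560 = 356
|b| = √(100 + 36 + 400) = √536 ≈ 23.1517
comp_b a = 356 / √536 ≈ 15.377

15.377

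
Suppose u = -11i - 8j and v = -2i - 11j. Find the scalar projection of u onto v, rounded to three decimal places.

9.839

u · v = (-11)·(-2) + (-8)·(-11) = 22 + 88 = 110
|v| = √(4 + 121) = √125 ≈ 11.1803
comp_v u = 110 / √125 ≈ 9.839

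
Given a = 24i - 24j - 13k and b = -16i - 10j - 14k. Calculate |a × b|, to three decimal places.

i: (-24)·(-14) - (-13)·(-10) = 336 - 130 = 206
j: (-13)·(-16) - 24·(-14) = 208 - (-336) = 544
k: 24·(-10) - (-24)·(-16) = -240 - 384 = -624
a × b = (206, 544, -624)
|a × b| = √(206² + 544² + (-624)²) = √727748 ≈ 853.0815

853.081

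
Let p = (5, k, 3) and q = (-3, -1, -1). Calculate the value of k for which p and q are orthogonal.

p · q = 5·(-3) + k·(-1) + 3·(-1) = -18 - 1k
Set equal to 0: -1k = 18, so k = -18.

-18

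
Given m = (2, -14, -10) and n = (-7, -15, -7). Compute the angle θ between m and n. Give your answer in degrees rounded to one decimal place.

m · n = 2·(-7) + (-14)·(-15) + (-10)·(-7) = -14 + 210 + 70 = 266
|m|² = 4 + 196 + 100 = 300,  |m| = √300 ≈ 17.320508
|n|² = 49 + 225 + 49 = 323,  |n| = √323 ≈ 17.972201
cos θ = 266 / (17.320508 · 17.972201) ≈ 0.85452
θ = arccos(0.85452) ≈ 31.3°

31.3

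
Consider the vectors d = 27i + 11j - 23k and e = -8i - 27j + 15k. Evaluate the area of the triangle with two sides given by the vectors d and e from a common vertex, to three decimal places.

i: 11·15 - (-23)·(-27) = 165 - 621 = -456
j: (-23)·(-8) - 27·15 = 184 - 405 = -221
k: 27·(-27) - 11·(-8) = -729 - (-88) = -641
d × e = (-456, -221, -641)
|d × e| = √((-456)² + (-221)² + (-641)²) = √667658 ≈ 817.1034
area = ½ · 817.1034 ≈ 408.552

408.552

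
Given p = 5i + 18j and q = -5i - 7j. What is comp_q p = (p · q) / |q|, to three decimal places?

-17.553

p · q = 5·(-5) + 18·(-7) = -25 - 126 = -151
|q| = √(25 + 49) = √74 ≈ 8.6023
comp_q p = -151 / √74 ≈ -17.553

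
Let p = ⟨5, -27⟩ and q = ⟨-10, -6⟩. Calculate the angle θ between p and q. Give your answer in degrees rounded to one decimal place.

69.5

p · q = 5·(-10) + (-27)·(-6) = -50 + 162 = 112
|p|² = 25 + 729 = 754,  |p| = √754 ≈ 27.459060
|q|² = 100 + 36 = 136,  |q| = √136 ≈ 11.661904
cos θ = 112 / (27.459060 · 11.661904) ≈ 0.34975
θ = arccos(0.34975) ≈ 69.5°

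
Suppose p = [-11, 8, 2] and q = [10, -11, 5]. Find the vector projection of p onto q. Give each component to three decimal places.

(-7.642, 8.407, -3.821)

p · q = (-11)·10 + 8·(-11) + 2·5 = -110 - 88 + 10 = -188
|q|² = 100 + 121 + 25 = 246
proj_q p = (-188/246) · (10, -11, 5) ≈ (-7.642, 8.407, -3.821)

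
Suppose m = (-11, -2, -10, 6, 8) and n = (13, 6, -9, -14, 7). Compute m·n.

m · n = (-11)·13 + (-2)·6 + (-10)·(-9) + 6·(-14) + 8·7 = -143 - 12 + 90 - 84 + 56 = -93

-93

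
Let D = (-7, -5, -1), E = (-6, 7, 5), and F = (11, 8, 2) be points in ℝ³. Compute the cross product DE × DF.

DE = (1, 12, 6)
DF = (18, 13, 3)
i: 12·3 - 6·13 = 36 - 78 = -42
j: 6·18 - 1·3 = 108 - 3 = 105
k: 1·13 - 12·18 = 13 - 216 = -203
DE × DF = (-42, 105, -203)

(-42, 105, -203)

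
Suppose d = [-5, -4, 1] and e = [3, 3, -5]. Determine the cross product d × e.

i: (-4)·(-5) - 1·3 = 20 - 3 = 17
j: 1·3 - (-5)·(-5) = 3 - 25 = -22
k: (-5)·3 - (-4)·3 = -15 - (-12) = -3
d × e = (17, -22, -3)

(17, -22, -3)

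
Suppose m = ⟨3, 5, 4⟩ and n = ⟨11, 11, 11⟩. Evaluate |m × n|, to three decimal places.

26.944

i: 5·11 - 4·11 = 55 - 44 = 11
j: 4·11 - 3·11 = 44 - 33 = 11
k: 3·11 - 5·11 = 33 - 55 = -22
m × n = (11, 11, -22)
|m × n| = √(11² + 11² + (-22)²) = √726 ≈ 26.9444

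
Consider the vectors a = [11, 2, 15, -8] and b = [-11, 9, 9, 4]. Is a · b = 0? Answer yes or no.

yes

a · b = 11·(-11) + 2·9 + 15·9 + (-8)·4 = -121 + 18 + 135 - 32 = 0
Zero, so the vectors are orthogonal.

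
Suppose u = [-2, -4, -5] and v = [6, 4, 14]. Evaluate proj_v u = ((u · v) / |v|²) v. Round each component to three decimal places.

(-2.371, -1.581, -5.532)

u · v = (-2)·6 + (-4)·4 + (-5)·14 = -12 - 16 - 70 = -98
|v|² = 36 + 16 + 196 = 248
proj_v u = (-98/248) · (6, 4, 14) ≈ (-2.371, -1.581, -5.532)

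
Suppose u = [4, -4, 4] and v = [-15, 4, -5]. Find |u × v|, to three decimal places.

59.599

i: (-4)·(-5) - 4·4 = 20 - 16 = 4
j: 4·(-15) - 4·(-5) = -60 - (-20) = -40
k: 4·4 - (-4)·(-15) = 16 - 60 = -44
u × v = (4, -40, -44)
|u × v| = √(4² + (-40)² + (-44)²) = √3552 ≈ 59.5987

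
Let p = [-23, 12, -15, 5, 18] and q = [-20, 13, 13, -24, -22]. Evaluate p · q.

p · q = (-23)·(-20) + 12·13 + (-15)·13 + 5·(-24) + 18·(-22) = 460 + 156 - 195 - 120 - 396 = -95

-95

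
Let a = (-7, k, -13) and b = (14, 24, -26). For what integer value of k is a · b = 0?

a · b = (-7)·14 + k·24 + (-13)·(-26) = 240 + 24k
Set equal to 0: 24k = -240, so k = -10.

-10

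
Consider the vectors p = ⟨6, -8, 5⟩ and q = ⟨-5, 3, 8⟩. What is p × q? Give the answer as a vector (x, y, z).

i: (-8)·8 - 5·3 = -64 - 15 = -79
j: 5·(-5) - 6·8 = -25 - 48 = -73
k: 6·3 - (-8)·(-5) = 18 - 40 = -22
p × q = (-79, -73, -22)

(-79, -73, -22)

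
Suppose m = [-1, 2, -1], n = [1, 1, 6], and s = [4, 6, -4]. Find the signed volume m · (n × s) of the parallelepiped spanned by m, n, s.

94

n × s:
i: 1·(-4) - 6·6 = -4 - 36 = -40
j: 6·4 - 1·(-4) = 24 - (-4) = 28
k: 1·6 - 1·4 = 6 - 4 = 2
n × s = (-40, 28, 2)
m · (n × s) = (-1)·(-40) + 2·28 + (-1)·2 = 40 + 56 - 2 = 94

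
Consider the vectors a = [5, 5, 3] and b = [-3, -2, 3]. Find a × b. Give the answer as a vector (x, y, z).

(21, -24, 5)

i: 5·3 - 3·(-2) = 15 - (-6) = 21
j: 3·(-3) - 5·3 = -9 - 15 = -24
k: 5·(-2) - 5·(-3) = -10 - (-15) = 5
a × b = (21, -24, 5)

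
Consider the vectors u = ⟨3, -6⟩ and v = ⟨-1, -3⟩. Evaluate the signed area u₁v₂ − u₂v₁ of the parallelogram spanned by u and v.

3·(-3) - (-6)·(-1) = -9 - 6 = -15

-15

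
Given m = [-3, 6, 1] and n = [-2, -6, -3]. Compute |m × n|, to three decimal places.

34.132

i: 6·(-3) - 1·(-6) = -18 - (-6) = -12
j: 1·(-2) - (-3)·(-3) = -2 - 9 = -11
k: (-3)·(-6) - 6·(-2) = 18 - (-12) = 30
m × n = (-12, -11, 30)
|m × n| = √((-12)² + (-11)² + 30²) = √1165 ≈ 34.1321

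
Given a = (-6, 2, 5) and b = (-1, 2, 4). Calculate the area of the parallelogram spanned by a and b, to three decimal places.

i: 2·4 - 5·2 = 8 - 10 = -2
j: 5·(-1) - (-6)·4 = -5 - (-24) = 19
k: (-6)·2 - 2·(-1) = -12 - (-2) = -10
a × b = (-2, 19, -10)
|a × b| = √((-2)² + 19² + (-10)²) = √465 ≈ 21.5639

21.564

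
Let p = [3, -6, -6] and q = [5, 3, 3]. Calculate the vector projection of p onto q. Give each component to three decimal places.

(-2.442, -1.465, -1.465)

p · q = 3·5 + (-6)·3 + (-6)·3 = 15 - 18 - 18 = -21
|q|² = 25 + 9 + 9 = 43
proj_q p = (-21/43) · (5, 3, 3) ≈ (-2.442, -1.465, -1.465)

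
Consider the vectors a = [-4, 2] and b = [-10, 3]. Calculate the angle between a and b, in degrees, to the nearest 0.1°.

a · b = (-4)·(-10) + 2·3 = 40 + 6 = 46
|a|² = 16 + 4 = 20,  |a| = √20 ≈ 4.472136
|b|² = 100 + 9 = 109,  |b| = √109 ≈ 10.440307
cos θ = 46 / (4.472136 · 10.440307) ≈ 0.98521
θ = arccos(0.98521) ≈ 9.9°

9.9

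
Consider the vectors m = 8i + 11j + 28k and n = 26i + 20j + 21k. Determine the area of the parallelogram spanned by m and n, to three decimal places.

i: 11·21 - 28·20 = 231 - 560 = -329
j: 28·26 - 8·21 = 728 - 168 = 560
k: 8·20 - 11·26 = 160 - 286 = -126
m × n = (-329, 560, -126)
|m × n| = √((-329)² + 560² + (-126)²) = √437717 ≈ 661.6018

661.602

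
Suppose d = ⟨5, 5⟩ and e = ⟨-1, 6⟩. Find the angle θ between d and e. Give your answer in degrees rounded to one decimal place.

d · e = 5·(-1) + 5·6 = -5 + 30 = 25
|d|² = 25 + 25 = 50,  |d| = √50 ≈ 7.071068
|e|² = 1 + 36 = 37,  |e| = √37 ≈ 6.082763
cos θ = 25 / (7.071068 · 6.082763) ≈ 0.58124
θ = arccos(0.58124) ≈ 54.5°

54.5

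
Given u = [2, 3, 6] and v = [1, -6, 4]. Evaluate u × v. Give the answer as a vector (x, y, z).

i: 3·4 - 6·(-6) = 12 - (-36) = 48
j: 6·1 - 2·4 = 6 - 8 = -2
k: 2·(-6) - 3·1 = -12 - 3 = -15
u × v = (48, -2, -15)

(48, -2, -15)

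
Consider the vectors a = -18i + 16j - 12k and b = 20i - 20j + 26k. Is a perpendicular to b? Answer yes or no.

a · b = (-18)·20 + 16·(-20) + (-12)·26 = -360 - 320 - 312 = -992
Nonzero, so the vectors are not orthogonal.

no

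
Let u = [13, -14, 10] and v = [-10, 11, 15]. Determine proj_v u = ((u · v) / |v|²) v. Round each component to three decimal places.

u · v = 13·(-10) + (-14)·11 + 10·15 = -130 - 154 + 150 = -134
|v|² = 100 + 121 + 225 = 446
proj_v u = (-134/446) · (-10, 11, 15) ≈ (3.004, -3.305, -4.507)

(3.004, -3.305, -4.507)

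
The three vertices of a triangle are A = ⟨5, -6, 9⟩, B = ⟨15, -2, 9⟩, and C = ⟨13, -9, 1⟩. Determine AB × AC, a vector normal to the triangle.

(-32, 80, -62)

AB = (10, 4, 0)
AC = (8, -3, -8)
i: 4·(-8) - 0·(-3) = -32 - 0 = -32
j: 0·8 - 10·(-8) = 0 - (-80) = 80
k: 10·(-3) - 4·8 = -30 - 32 = -62
AB × AC = (-32, 80, -62)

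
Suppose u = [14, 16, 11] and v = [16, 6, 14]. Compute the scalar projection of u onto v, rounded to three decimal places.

21.457

u · v = 14·16 + 16·6 + 11·14 = 224 + 96 + 154 = 474
|v| = √(256 + 36 + 196) = √488 ≈ 22.0907
comp_v u = 474 / √488 ≈ 21.457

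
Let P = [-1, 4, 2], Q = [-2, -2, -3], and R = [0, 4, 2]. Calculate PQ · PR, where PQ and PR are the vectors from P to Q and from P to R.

PQ = Q − P = (-1, -6, -5)
PR = R − P = (1, 0, 0)
PQ · PR = (-1)·1 + (-6)·0 + (-5)·0 = -1 + 0 + 0 = -1

-1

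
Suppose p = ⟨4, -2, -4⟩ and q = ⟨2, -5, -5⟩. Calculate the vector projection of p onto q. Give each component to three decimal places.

(1.407, -3.519, -3.519)

p · q = 4·2 + (-2)·(-5) + (-4)·(-5) = 8 + 10 + 20 = 38
|q|² = 4 + 25 + 25 = 54
proj_q p = (38/54) · (2, -5, -5) ≈ (1.407, -3.519, -3.519)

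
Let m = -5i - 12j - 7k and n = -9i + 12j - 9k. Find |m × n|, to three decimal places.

255.758

i: (-12)·(-9) - (-7)·12 = 108 - (-84) = 192
j: (-7)·(-9) - (-5)·(-9) = 63 - 45 = 18
k: (-5)·12 - (-12)·(-9) = -60 - 108 = -168
m × n = (192, 18, -168)
|m × n| = √(192² + 18² + (-168)²) = √65412 ≈ 255.7577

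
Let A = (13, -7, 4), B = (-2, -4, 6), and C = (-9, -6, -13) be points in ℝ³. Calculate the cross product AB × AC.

AB = (-15, 3, 2)
AC = (-22, 1, -17)
i: 3·(-17) - 2·1 = -51 - 2 = -53
j: 2·(-22) - (-15)·(-17) = -44 - 255 = -299
k: (-15)·1 - 3·(-22) = -15 - (-66) = 51
AB × AC = (-53, -299, 51)

(-53, -299, 51)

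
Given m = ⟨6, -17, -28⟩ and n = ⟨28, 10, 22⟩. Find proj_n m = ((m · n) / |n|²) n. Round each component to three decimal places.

(-12.649, -4.518, -9.939)

m · n = 6·28 + (-17)·10 + (-28)·22 = 168 - 170 - 616 = -618
|n|² = 784 + 100 + 484 = 1368
proj_n m = (-618/1368) · (28, 10, 22) ≈ (-12.649, -4.518, -9.939)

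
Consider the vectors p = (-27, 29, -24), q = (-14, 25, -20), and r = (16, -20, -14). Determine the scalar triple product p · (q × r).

q × r:
i: 25·(-14) - (-20)·(-20) = -350 - 400 = -750
j: (-20)·16 - (-14)·(-14) = -320 - 196 = -516
k: (-14)·(-20) - 25·16 = 280 - 400 = -120
q × r = (-750, -516, -120)
p · (q × r) = (-27)·(-750) + 29·(-516) + (-24)·(-120) = 20250 - 14964 + 2880 = 8166

8166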